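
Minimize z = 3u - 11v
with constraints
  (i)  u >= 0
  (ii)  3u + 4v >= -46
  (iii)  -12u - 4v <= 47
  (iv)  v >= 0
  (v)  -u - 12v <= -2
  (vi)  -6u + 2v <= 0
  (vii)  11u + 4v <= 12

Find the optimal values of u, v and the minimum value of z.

Vertices and z = 3u - 11v:
  (2/37, 6/37) → z = -60/37
  (17/16, 5/64) → z = 149/64
  (12/23, 36/23) → z = -360/23

u = 12/23, v = 36/23, minimum z = -360/23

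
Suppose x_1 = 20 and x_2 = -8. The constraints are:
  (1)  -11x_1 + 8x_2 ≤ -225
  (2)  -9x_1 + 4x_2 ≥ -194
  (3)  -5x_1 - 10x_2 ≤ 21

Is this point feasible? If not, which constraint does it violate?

not feasible — violates (2)

Constraint (2): -9x_1 + 4x_2 = -212, which is not ≥ -194. All other constraints are satisfied.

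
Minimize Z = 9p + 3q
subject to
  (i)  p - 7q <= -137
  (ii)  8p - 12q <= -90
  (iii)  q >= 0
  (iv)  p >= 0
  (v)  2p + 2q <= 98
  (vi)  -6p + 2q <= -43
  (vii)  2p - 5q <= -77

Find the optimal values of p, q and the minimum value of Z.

The optimum lies where p - 7q = -137 and -6p + 2q = -43.
Solving simultaneously gives p = 115/8, q = 173/8.

p = 115/8, q = 173/8, minimum Z = 777/4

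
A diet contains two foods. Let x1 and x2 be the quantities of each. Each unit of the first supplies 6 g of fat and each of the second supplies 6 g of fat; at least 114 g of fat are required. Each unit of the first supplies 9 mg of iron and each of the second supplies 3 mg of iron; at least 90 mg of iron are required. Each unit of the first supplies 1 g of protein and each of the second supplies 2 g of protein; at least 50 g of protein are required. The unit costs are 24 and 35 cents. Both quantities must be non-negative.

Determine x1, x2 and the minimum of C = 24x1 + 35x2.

Extreme points and C = 24x1 + 35x2:
  (0, 30) → C = 1050
  (50, 0) → C = 1200
  (2, 24) → C = 888
The feasible region is unbounded (it extends along (0, 1), (1, 0)), but C strictly increases along every unbounded feasible direction, so there is no improving ray and the minimum is attained at a vertex.

x1 = 2, x2 = 24, minimum C = 888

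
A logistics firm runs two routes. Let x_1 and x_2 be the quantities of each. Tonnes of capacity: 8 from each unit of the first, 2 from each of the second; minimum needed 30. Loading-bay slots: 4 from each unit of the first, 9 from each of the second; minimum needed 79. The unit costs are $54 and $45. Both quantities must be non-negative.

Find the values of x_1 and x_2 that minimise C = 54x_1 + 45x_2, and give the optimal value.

Vertices and C = 54x_1 + 45x_2:
  (0, 15) → C = 675
  (79/4, 0) → C = 2133/2
  (7/4, 8) → C = 909/2
The feasible region is unbounded (it extends along (0, 1), (1, 0)), but C strictly increases along every unbounded feasible direction, so there is no improving ray and the minimum is attained at a vertex.

x_1 = 7/4, x_2 = 8, minimum C = 909/2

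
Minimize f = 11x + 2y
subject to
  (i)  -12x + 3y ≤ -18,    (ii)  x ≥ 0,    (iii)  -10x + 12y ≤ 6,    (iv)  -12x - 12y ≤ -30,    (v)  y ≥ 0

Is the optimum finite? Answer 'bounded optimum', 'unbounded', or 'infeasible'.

Feasible corners and f = 11x + 2y:
  (39/19, 42/19) → f = 27
  (17/10, 4/5) → f = 203/10
  (5/2, 0) → f = 55/2
The feasible region has finitely many vertices and no improving ray; the minimum is 203/10 at (17/10, 4/5).

bounded optimum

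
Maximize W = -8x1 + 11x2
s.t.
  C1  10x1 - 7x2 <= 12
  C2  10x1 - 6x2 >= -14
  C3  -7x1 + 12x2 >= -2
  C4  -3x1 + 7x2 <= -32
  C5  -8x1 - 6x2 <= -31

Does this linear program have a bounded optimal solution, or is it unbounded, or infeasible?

infeasible

The boundaries 10x1 - 7x2 = 12 and -8x1 - 6x2 = -31 meet at (289/116, 107/58), but that point violates -3x1 + 7x2 ≤ -32. Every candidate vertex is excluded by some other constraint, so the feasible region is empty.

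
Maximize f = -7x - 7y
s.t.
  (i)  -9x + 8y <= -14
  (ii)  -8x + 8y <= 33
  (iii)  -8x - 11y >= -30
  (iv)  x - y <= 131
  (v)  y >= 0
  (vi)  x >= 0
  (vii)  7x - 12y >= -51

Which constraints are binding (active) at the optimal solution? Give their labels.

Corner points and f = -7x - 7y:
  (394/163, 158/163) → f = -3864/163
  (14/9, 0) → f = -98/9
  (15/4, 0) → f = -105/4

The maximum is at (14/9, 0). Substituting into each constraint, equality holds for (i) and (v); the remaining constraints have slack.

(i) and (v)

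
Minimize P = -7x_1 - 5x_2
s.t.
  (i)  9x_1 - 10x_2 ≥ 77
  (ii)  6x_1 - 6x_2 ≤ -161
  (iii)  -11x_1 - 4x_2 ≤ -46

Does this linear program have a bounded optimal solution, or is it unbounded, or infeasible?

infeasible

The boundaries 9x_1 - 10x_2 = 77 and 6x_1 - 6x_2 = -161 meet at (-1036/3, -637/2), but that point violates -11x_1 - 4x_2 ≤ -46. Every candidate vertex is excluded by some other constraint, so the feasible region is empty.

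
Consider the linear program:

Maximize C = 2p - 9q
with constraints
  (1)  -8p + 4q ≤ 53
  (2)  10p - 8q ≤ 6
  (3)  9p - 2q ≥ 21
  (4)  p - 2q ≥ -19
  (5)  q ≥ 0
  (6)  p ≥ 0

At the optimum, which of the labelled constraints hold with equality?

(2) and (3)

Feasible corners and C = 2p - 9q:
  (3, 3) → C = -21
  (41/3, 49/3) → C = -359/3
  (5, 12) → C = -98

The maximum is at (3, 3). Substituting into each constraint, equality holds for (2) and (3); the remaining constraints have slack.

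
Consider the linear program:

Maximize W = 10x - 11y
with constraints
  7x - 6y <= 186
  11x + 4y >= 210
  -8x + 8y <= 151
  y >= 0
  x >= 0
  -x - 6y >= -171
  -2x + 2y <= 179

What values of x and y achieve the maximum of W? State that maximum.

x = 186/7, y = 0, maximum W = 1860/7

Corner points and W = 10x - 11y:
  (186/7, 0) → W = 1860/7
  (357/8, 337/16) → W = 3433/16
  (210/11, 0) → W = 2100/11
  (288/31, 1671/62) → W = -12621/62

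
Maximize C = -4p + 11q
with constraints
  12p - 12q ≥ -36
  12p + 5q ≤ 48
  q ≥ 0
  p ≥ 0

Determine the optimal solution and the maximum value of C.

p = 33/17, q = 84/17, maximum C = 792/17

The optimum lies where 12p - 12q = -36 and 12p + 5q = 48.
Solving simultaneously gives p = 33/17, q = 84/17.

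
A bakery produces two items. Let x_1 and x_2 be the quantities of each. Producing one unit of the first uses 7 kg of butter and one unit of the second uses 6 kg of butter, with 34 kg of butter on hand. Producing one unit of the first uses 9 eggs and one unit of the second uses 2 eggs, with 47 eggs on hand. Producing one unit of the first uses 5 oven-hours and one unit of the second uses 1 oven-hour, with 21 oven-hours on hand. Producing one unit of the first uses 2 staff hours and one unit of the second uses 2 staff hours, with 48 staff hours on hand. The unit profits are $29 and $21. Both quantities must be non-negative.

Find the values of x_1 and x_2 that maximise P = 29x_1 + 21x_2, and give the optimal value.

The optimum lies where 7x_1 + 6x_2 = 34 and 5x_1 + x_2 = 21.
Solving simultaneously gives x_1 = 4, x_2 = 1.

x_1 = 4, x_2 = 1, maximum P = 137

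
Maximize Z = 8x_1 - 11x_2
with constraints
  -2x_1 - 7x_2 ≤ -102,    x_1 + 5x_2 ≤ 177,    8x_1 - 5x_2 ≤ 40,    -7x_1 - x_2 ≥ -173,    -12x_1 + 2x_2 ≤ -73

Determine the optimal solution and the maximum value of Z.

Feasible corners and Z = 8x_1 - 11x_2:
  (395/33, 368/33) → Z = -296/11
  (65/8, 49/4) → Z = -279/4
  (344/17, 533/17) → Z = -183
  (719/62, 2051/62) → Z = -16809/62
  (905/43, 1104/43) → Z = -4904/43

x_1 = 395/33, x_2 = 368/33, maximum Z = -296/11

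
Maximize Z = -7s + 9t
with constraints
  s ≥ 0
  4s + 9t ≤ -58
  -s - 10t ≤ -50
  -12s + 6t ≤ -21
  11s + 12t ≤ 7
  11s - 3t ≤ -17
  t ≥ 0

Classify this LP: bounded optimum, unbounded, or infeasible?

The boundaries 11s - 3t = -17 and t = 0 meet at (-17/11, 0), but that point violates s ≥ 0. Every candidate vertex is excluded by some other constraint, so the feasible region is empty.

infeasible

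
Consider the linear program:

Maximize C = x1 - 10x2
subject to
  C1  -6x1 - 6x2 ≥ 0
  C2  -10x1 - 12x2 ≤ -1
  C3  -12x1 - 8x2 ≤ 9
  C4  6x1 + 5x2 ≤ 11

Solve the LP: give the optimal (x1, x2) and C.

Feasible corners and C = x1 - 10x2:
  (-1/2, 1/2) → C = -11/2
  (-9/4, 9/4) → C = -99/4
  (-29/16, 51/32) → C = -71/4

The optimum lies where -6x1 - 6x2 = 0 and -10x1 - 12x2 = -1.
Solving simultaneously gives x1 = -1/2, x2 = 1/2.

x1 = -1/2, x2 = 1/2, maximum C = -11/2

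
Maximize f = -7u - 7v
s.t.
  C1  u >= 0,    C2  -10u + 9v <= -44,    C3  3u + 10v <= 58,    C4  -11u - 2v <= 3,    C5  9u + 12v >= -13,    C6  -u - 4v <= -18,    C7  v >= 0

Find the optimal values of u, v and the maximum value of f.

u = 338/49, v = 136/49, maximum f = -474/7

Vertices and f = -7u - 7v:
  (962/127, 448/127) → f = -9870/127
  (338/49, 136/49) → f = -474/7
  (58/3, 0) → f = -406/3
  (18, 0) → f = -126

The optimum lies where -10u + 9v = -44 and -u - 4v = -18.
Solving simultaneously gives u = 338/49, v = 136/49.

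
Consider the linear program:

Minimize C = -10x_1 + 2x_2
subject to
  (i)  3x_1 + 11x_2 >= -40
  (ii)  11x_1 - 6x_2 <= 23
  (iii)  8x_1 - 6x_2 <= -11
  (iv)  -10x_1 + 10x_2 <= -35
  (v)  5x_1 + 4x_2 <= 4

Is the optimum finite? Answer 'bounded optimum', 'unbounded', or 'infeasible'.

The boundaries 3x_1 + 11x_2 = -40 and 11x_1 - 6x_2 = 23 meet at (13/139, -509/139), but that point violates 8x_1 - 6x_2 ≤ -11. Every candidate vertex is excluded by some other constraint, so the feasible region is empty.

infeasible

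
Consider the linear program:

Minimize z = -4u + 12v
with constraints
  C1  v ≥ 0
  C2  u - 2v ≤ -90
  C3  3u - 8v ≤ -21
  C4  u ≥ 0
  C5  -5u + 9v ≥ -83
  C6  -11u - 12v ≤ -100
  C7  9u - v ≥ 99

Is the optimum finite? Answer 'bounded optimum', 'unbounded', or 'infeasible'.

bounded optimum

Feasible corners and z = -4u + 12v:
  (976, 533) → z = 2492
  (288/17, 909/17) → z = 9756/17
The feasible region has finitely many vertices and no improving ray; the minimum is 9756/17 at (288/17, 909/17).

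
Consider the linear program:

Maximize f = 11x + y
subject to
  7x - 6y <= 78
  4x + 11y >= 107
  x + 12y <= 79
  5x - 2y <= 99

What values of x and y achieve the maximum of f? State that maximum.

Feasible corners and f = 11x + y:
  (1500/101, 437/101) → f = 16937/101
  (47/3, 95/18) → f = 3197/18
  (415/37, 209/37) → f = 4774/37

The optimum lies where 7x - 6y = 78 and x + 12y = 79.
Solving simultaneously gives x = 47/3, y = 95/18.

x = 47/3, y = 95/18, maximum f = 3197/18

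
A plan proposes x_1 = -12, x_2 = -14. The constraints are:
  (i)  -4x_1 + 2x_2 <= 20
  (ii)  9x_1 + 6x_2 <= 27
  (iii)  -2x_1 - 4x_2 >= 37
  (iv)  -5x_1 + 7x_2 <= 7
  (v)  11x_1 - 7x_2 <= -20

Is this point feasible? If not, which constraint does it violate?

feasible

(i): 20 ≤ 20 ✓
(ii): -192 ≤ 27 ✓
(iii): 80 ≥ 37 ✓
(iv): -38 ≤ 7 ✓
(v): -34 ≤ -20 ✓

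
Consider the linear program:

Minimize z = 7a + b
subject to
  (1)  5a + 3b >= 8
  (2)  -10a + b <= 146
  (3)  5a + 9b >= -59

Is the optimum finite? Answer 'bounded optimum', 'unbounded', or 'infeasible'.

Vertices and z = 7a + b:
  (-86/7, 162/7) → z = -440/7
  (83/10, -67/6) → z = 704/15
The feasible region has finitely many vertices and no improving ray; the minimum is -440/7 at (-86/7, 162/7).

bounded optimum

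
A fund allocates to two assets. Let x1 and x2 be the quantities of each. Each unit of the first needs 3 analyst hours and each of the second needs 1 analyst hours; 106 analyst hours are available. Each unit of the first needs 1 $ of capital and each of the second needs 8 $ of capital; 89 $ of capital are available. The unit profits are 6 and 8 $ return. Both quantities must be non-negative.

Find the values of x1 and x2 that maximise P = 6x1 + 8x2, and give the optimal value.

x1 = 33, x2 = 7, maximum P = 254

Vertices and P = 6x1 + 8x2:
  (0, 0) → P = 0
  (0, 89/8) → P = 89
  (106/3, 0) → P = 212
  (33, 7) → P = 254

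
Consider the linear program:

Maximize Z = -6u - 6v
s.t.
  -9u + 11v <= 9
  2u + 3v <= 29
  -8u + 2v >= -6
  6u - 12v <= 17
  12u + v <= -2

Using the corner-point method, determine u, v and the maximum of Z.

u = -295/42, v = -69/14, maximum Z = 502/7

Extreme points and Z = -6u - 6v:
  (-295/42, -69/14) → Z = 502/7
  (-31/141, 30/47) → Z = -118/47
  (-7/150, -36/25) → Z = 223/25

At the optimal vertex, -9u + 11v = 9 and 6u - 12v = 17.
Solving simultaneously gives u = -295/42, v = -69/14.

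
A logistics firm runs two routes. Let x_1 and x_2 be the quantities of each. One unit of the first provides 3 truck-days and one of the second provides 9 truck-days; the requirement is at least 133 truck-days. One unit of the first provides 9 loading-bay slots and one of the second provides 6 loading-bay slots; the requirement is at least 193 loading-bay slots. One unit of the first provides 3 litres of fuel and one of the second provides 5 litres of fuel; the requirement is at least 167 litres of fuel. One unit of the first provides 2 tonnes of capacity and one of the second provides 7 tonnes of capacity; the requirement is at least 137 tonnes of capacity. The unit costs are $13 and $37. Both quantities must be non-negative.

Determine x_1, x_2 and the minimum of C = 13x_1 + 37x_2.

x_1 = 44, x_2 = 7, minimum C = 831

Vertices and C = 13x_1 + 37x_2:
  (0, 167/5) → C = 6179/5
  (137/2, 0) → C = 1781/2
  (44, 7) → C = 831
The feasible region is unbounded (it extends along (0, 1), (1, 0)), but C strictly increases along every unbounded feasible direction, so there is no improving ray and the minimum is attained at a vertex.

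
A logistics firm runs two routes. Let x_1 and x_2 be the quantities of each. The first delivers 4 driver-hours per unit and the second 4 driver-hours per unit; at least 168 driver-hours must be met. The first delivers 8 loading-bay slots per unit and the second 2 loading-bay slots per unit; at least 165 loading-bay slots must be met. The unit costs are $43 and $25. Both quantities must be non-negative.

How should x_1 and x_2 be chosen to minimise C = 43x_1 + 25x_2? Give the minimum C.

Corner points and C = 43x_1 + 25x_2:
  (0, 165/2) → C = 4125/2
  (42, 0) → C = 1806
  (27/2, 57/2) → C = 1293
The feasible region is unbounded (it extends along (0, 1), (1, 0)), but C strictly increases along every unbounded feasible direction, so there is no improving ray and the minimum is attained at a vertex.

At the optimal vertex, 4x_1 + 4x_2 = 168 and 8x_1 + 2x_2 = 165.
Solving simultaneously gives x_1 = 27/2, x_2 = 57/2.

x_1 = 27/2, x_2 = 57/2, minimum C = 1293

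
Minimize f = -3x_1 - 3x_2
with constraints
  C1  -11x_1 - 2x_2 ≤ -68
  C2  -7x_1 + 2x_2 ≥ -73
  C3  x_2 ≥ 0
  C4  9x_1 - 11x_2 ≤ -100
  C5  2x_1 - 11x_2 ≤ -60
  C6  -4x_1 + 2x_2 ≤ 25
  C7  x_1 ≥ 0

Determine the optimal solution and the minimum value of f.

x_1 = 98/3, x_2 = 467/6, minimum f = -663/2

Vertices and f = -3x_1 - 3x_2:
  (548/139, 1712/139) → f = -6780/139
  (43/15, 547/30) → f = -633/10
  (17, 23) → f = -120
  (98/3, 467/6) → f = -663/2

The binding constraints are -7x_1 + 2x_2 = -73 and -4x_1 + 2x_2 = 25.
Solving simultaneously gives x_1 = 98/3, x_2 = 467/6.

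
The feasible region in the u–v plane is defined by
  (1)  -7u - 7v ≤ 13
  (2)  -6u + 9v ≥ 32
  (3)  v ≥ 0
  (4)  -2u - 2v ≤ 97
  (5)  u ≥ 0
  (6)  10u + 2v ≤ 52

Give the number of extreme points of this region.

3

Pairwise boundary intersections that survive every other constraint:
  (0, 32/9)
  (202/51, 316/51)
  (0, 26)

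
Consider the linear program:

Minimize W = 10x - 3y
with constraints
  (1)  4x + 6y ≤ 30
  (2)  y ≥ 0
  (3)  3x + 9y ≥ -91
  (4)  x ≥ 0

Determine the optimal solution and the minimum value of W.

Extreme points and W = 10x - 3y:
  (15/2, 0) → W = 75
  (0, 5) → W = -15
  (0, 0) → W = 0

At the optimal vertex, 4x + 6y = 30 and x = 0.
Solving simultaneously gives x = 0, y = 5.

x = 0, y = 5, minimum W = -15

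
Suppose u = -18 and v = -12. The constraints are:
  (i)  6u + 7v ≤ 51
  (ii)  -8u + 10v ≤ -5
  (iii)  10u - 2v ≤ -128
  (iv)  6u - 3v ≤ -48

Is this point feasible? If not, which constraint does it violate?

not feasible — violates (ii)

Constraint (ii): -8u + 10v = 24, which is not ≤ -5. All other constraints are satisfied.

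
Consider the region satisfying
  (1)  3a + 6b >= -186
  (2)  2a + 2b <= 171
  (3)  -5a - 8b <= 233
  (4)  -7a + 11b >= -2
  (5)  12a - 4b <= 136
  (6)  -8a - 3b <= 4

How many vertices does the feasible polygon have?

The feasible vertices (each the meet of two boundaries and inside every other half-plane) are:
  (239/8, 445/8)
  (-521/10, 688/5)
  (186/13, 116/13)
  (-38/109, -44/109)

4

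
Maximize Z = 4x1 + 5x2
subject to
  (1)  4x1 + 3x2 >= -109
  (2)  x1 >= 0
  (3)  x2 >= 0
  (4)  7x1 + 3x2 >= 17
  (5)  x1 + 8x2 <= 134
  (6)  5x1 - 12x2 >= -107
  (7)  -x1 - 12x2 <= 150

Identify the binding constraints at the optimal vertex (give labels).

(3) and (5)

Extreme points and Z = 4x1 + 5x2:
  (0, 17/3) → Z = 85/3
  (0, 107/12) → Z = 535/12
  (17/7, 0) → Z = 68/7
  (134, 0) → Z = 536
  (188/13, 777/52) → Z = 6893/52

The maximum is at (134, 0). Substituting into each constraint, equality holds for (3) and (5); the remaining constraints have slack.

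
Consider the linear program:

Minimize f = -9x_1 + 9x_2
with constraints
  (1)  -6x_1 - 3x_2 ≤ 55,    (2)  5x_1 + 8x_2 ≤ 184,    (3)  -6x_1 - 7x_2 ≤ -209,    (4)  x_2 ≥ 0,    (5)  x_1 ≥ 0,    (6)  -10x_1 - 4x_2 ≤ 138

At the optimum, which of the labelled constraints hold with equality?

(2) and (4)

Feasible corners and f = -9x_1 + 9x_2:
  (384/13, 59/13) → f = -225
  (184/5, 0) → f = -1656/5
  (209/6, 0) → f = -627/2

The minimum is at (184/5, 0). Substituting into each constraint, equality holds for (2) and (4); the remaining constraints have slack.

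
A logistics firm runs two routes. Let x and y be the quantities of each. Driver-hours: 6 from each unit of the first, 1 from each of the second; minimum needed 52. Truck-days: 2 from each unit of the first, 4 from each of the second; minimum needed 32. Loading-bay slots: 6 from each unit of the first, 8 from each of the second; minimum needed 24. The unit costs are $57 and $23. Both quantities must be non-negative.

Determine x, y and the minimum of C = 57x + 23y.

Feasible corners and C = 57x + 23y:
  (0, 52) → C = 1196
  (16, 0) → C = 912
  (8, 4) → C = 548
The feasible region is unbounded (it extends along (0, 1), (1, 0)), but C strictly increases along every unbounded feasible direction, so there is no improving ray and the minimum is attained at a vertex.

The binding constraints are 6x + y = 52 and 2x + 4y = 32.
Solving simultaneously gives x = 8, y = 4.

x = 8, y = 4, minimum C = 548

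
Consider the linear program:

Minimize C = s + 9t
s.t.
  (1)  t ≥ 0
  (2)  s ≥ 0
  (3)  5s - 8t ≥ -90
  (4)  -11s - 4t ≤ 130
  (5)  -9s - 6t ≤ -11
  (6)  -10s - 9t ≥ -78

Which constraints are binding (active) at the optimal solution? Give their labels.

(1) and (5)

Feasible corners and C = s + 9t:
  (11/9, 0) → C = 11/9
  (39/5, 0) → C = 39/5
  (0, 11/6) → C = 33/2
  (0, 26/3) → C = 78

The minimum is at (11/9, 0). Substituting into each constraint, equality holds for (1) and (5); the remaining constraints have slack.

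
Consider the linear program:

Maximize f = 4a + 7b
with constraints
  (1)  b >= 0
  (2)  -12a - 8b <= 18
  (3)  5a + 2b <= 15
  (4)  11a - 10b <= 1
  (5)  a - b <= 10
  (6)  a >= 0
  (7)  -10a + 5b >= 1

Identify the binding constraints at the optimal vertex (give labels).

(3) and (6)

Vertices and f = 4a + 7b:
  (0, 15/2) → f = 105/2
  (73/45, 31/9) → f = 153/5
  (0, 1/5) → f = 7/5

The maximum is at (0, 15/2). Substituting into each constraint, equality holds for (3) and (6); the remaining constraints have slack.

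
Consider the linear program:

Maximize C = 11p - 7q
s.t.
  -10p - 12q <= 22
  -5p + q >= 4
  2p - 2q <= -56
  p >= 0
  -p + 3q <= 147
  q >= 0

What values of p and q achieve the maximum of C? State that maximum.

p = 6, q = 34, maximum C = -172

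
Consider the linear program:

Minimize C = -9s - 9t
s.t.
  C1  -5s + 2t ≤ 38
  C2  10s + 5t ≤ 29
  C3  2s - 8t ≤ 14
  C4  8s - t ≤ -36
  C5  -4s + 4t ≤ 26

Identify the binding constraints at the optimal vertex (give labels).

C4 and C5

Extreme points and C = -9s - 9t:
  (-83/9, -73/18) → C = 239/2
  (-25/3, -11/6) → C = 183/2
  (-151/31, -92/31) → C = 2187/31
  (-59/14, 16/7) → C = 243/14

The minimum is at (-59/14, 16/7). Substituting into each constraint, equality holds for C4 and C5; the remaining constraints have slack.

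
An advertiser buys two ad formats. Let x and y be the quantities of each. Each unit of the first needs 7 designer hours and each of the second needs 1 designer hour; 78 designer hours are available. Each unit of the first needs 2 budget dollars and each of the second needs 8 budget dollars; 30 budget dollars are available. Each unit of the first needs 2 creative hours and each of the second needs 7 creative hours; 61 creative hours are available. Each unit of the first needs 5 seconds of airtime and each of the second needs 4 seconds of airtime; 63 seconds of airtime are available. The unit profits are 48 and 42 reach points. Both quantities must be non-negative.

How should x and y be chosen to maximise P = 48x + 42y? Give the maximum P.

Vertices and P = 48x + 42y:
  (0, 0) → P = 0
  (0, 15/4) → P = 315/2
  (78/7, 0) → P = 3744/7
  (11, 1) → P = 570

x = 11, y = 1, maximum P = 570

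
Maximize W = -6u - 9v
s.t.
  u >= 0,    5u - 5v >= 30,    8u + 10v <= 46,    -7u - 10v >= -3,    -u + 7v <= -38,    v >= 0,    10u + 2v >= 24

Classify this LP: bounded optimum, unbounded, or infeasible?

The boundaries 8u + 10v = 46 and -7u - 10v = -3 meet at (43, -149/5), but that point violates v ≥ 0. Every candidate vertex is excluded by some other constraint, so the feasible region is empty.

infeasible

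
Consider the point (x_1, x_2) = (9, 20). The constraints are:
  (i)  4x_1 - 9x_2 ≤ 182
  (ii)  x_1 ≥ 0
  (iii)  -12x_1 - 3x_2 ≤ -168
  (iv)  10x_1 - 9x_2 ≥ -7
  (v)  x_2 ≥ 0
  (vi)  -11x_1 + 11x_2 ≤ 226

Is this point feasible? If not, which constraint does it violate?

not feasible — violates (iv)

Constraint (iv): 10x_1 - 9x_2 = -90, which is not ≥ -7. All other constraints are satisfied.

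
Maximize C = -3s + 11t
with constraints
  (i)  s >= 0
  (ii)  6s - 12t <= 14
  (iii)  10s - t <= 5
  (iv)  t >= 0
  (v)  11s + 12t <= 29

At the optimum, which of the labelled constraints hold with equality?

Feasible corners and C = -3s + 11t:
  (0, 0) → C = 0
  (0, 29/12) → C = 319/12
  (1/2, 0) → C = -3/2
  (89/131, 235/131) → C = 2318/131

The maximum is at (0, 29/12). Substituting into each constraint, equality holds for (i) and (v); the remaining constraints have slack.

(i) and (v)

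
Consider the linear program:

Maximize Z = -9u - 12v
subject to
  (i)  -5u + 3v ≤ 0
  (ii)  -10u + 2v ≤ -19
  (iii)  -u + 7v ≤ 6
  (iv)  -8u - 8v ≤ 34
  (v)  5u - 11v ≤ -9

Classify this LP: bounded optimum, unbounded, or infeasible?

The boundaries -5u + 3v = 0 and -10u + 2v = -19 meet at (57/20, 19/4), but that point violates -u + 7v ≤ 6. Every candidate vertex is excluded by some other constraint, so the feasible region is empty.

infeasible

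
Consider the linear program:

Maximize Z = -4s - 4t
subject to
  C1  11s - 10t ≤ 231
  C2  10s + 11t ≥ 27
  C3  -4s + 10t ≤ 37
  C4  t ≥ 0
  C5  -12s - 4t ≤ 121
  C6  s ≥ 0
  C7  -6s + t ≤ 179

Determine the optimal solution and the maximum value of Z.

s = 0, t = 27/11, maximum Z = -108/11

Feasible corners and Z = -4s - 4t:
  (268/7, 1331/70) → Z = -1146/5
  (21, 0) → Z = -84
  (27/10, 0) → Z = -54/5
  (0, 27/11) → Z = -108/11
  (0, 37/10) → Z = -74/5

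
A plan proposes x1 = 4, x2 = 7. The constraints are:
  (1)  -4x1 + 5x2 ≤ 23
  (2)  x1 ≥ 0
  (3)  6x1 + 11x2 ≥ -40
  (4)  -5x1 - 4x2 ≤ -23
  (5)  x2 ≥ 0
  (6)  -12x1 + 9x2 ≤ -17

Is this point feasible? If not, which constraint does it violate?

Constraint (6): -12x1 + 9x2 = 15, which is not ≤ -17. All other constraints are satisfied.

not feasible — violates (6)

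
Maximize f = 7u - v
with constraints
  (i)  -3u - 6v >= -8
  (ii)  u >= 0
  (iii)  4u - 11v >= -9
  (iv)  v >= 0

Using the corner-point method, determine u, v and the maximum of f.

u = 8/3, v = 0, maximum f = 56/3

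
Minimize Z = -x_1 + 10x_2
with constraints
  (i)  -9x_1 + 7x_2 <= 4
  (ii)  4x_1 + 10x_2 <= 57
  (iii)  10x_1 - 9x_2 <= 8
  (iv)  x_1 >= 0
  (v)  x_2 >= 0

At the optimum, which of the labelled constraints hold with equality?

(iii) and (v)

Vertices and Z = -x_1 + 10x_2:
  (359/118, 529/118) → Z = 4931/118
  (0, 4/7) → Z = 40/7
  (593/136, 269/68) → Z = 4787/136
  (4/5, 0) → Z = -4/5
  (0, 0) → Z = 0

The minimum is at (4/5, 0). Substituting into each constraint, equality holds for (iii) and (v); the remaining constraints have slack.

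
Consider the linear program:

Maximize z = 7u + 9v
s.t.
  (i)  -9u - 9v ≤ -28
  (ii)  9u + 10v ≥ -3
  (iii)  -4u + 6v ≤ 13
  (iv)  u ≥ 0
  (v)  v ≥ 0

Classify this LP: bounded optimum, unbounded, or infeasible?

From the feasible point (17/30, 229/90), moving in the direction (6, 4) keeps every constraint satisfied while z increases without bound.

unbounded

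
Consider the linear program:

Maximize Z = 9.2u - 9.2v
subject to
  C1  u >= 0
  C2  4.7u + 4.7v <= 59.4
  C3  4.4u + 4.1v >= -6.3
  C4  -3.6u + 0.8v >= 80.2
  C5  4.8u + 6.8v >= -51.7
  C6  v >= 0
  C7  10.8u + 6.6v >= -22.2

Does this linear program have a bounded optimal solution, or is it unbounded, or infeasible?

The boundaries u = 0 and 4.7u + 4.7v = 59.4 meet at (0, 594/47), but that point violates -3.6u + 0.8v ≥ 80.2. Every candidate vertex is excluded by some other constraint, so the feasible region is empty.

infeasible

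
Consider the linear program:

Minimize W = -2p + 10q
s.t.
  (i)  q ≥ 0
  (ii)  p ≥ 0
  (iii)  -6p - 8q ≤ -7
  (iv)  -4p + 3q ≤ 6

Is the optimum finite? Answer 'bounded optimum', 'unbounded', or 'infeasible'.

From the feasible point (7/6, 0), moving in the direction (1, 0) keeps every constraint satisfied while W decreases without bound.

unbounded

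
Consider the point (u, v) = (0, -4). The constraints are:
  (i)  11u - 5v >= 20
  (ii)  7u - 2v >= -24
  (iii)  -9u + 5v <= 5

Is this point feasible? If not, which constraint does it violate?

(i): 20 ≥ 20 ✓
(ii): 8 ≥ -24 ✓
(iii): -20 ≤ 5 ✓

feasible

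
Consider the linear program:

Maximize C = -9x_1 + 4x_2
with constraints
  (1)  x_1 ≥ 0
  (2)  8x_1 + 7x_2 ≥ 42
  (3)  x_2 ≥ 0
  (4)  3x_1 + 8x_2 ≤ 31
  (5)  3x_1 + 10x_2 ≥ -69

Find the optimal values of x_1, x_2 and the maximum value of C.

x_1 = 119/43, x_2 = 122/43, maximum C = -583/43

Vertices and C = -9x_1 + 4x_2:
  (21/4, 0) → C = -189/4
  (119/43, 122/43) → C = -583/43
  (31/3, 0) → C = -93

At the optimal vertex, 8x_1 + 7x_2 = 42 and 3x_1 + 8x_2 = 31.
Solving simultaneously gives x_1 = 119/43, x_2 = 122/43.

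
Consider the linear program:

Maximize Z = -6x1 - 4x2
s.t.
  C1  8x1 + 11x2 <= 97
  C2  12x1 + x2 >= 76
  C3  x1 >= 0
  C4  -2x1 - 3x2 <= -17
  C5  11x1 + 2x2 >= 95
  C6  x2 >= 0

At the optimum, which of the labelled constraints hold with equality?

Extreme points and Z = -6x1 - 4x2:
  (851/105, 307/105) → Z = -6334/105
  (97/8, 0) → Z = -291/4
  (95/11, 0) → Z = -570/11

The maximum is at (95/11, 0). Substituting into each constraint, equality holds for C5 and C6; the remaining constraints have slack.

C5 and C6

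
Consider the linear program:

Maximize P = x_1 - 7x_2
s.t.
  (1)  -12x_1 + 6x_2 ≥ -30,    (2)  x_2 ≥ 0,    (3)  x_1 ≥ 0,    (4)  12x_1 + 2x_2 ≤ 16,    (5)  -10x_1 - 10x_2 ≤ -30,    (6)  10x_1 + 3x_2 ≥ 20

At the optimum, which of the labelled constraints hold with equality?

(4) and (6)

Extreme points and P = x_1 - 7x_2:
  (0, 8) → P = -56
  (0, 20/3) → P = -140/3
  (1/2, 5) → P = -69/2

The maximum is at (1/2, 5). Substituting into each constraint, equality holds for (4) and (6); the remaining constraints have slack.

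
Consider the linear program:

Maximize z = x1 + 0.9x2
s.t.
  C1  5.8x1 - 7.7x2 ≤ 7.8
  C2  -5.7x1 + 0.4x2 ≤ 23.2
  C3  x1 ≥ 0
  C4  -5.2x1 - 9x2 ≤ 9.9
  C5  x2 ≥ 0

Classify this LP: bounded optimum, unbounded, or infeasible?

unbounded

From the feasible point (39/29, 0), moving in the direction (7.7, 5.8) keeps every constraint satisfied while z increases without bound.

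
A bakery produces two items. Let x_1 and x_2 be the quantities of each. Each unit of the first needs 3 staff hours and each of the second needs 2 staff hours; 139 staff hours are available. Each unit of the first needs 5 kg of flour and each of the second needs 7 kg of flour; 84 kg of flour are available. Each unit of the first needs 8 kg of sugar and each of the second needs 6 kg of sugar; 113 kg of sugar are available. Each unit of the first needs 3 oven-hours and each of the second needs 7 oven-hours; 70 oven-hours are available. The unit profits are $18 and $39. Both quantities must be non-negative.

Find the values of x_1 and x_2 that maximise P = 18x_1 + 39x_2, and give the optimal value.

Extreme points and P = 18x_1 + 39x_2:
  (0, 0) → P = 0
  (0, 10) → P = 390
  (113/8, 0) → P = 1017/4
  (287/26, 107/26) → P = 9339/26
  (7, 7) → P = 399

At the optimal vertex, 5x_1 + 7x_2 = 84 and 3x_1 + 7x_2 = 70.
Solving simultaneously gives x_1 = 7, x_2 = 7.

x_1 = 7, x_2 = 7, maximum P = 399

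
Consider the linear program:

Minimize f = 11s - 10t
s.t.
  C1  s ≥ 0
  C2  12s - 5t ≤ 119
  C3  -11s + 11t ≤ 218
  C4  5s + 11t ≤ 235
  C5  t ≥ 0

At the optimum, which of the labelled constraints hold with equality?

Corner points and f = 11s - 10t:
  (0, 218/11) → f = -2180/11
  (0, 0) → f = 0
  (2484/157, 2225/157) → f = 5074/157
  (119/12, 0) → f = 1309/12
  (17/16, 3675/176) → f = -34693/176

The minimum is at (0, 218/11). Substituting into each constraint, equality holds for C1 and C3; the remaining constraints have slack.

C1 and C3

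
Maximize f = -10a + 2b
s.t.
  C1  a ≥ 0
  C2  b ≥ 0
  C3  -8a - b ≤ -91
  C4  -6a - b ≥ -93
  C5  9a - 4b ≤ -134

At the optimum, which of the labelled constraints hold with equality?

C1 and C4

Extreme points and f = -10a + 2b:
  (0, 91) → f = 182
  (0, 93) → f = 186
  (230/41, 1891/41) → f = 1482/41
  (238/33, 547/11) → f = 82/3

The maximum is at (0, 93). Substituting into each constraint, equality holds for C1 and C4; the remaining constraints have slack.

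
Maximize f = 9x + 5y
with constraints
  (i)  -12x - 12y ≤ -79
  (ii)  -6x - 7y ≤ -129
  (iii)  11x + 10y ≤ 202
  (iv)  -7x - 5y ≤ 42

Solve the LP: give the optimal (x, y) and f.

Vertices and f = 9x + 5y:
  (124/17, 207/17) → f = 2151/17
  (-939/19, 1155/19) → f = -2676/19
  (-286/3, 1876/15) → f = -698/3

At the optimal vertex, -6x - 7y = -129 and 11x + 10y = 202.
Solving simultaneously gives x = 124/17, y = 207/17.

x = 124/17, y = 207/17, maximum f = 2151/17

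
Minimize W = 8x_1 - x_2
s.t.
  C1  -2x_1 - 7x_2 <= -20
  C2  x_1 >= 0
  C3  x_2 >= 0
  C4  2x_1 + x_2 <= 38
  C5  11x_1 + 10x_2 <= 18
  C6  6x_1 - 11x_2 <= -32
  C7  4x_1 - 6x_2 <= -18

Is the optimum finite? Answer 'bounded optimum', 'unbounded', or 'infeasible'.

The boundaries -2x_1 - 7x_2 = -20 and 11x_1 + 10x_2 = 18 meet at (-74/57, 184/57), but that point violates x_1 ≥ 0. Every candidate vertex is excluded by some other constraint, so the feasible region is empty.

infeasible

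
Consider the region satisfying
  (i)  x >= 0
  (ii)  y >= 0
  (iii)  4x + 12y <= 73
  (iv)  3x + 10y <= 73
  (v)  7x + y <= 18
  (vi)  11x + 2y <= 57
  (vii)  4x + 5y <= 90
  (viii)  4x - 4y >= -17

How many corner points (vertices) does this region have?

5

Pairwise boundary intersections that survive every other constraint:
  (0, 0)
  (0, 17/4)
  (18/7, 0)
  (143/80, 439/80)
  (11/8, 45/8)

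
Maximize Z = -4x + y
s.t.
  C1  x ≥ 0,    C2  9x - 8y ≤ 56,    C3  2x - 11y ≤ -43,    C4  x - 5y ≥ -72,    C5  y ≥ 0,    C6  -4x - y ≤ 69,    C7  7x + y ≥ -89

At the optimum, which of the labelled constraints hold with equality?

Corner points and Z = -4x + y:
  (0, 43/11) → Z = 43/11
  (0, 72/5) → Z = 72/5
  (960/83, 499/83) → Z = -3341/83
  (856/37, 704/37) → Z = -2720/37

The maximum is at (0, 72/5). Substituting into each constraint, equality holds for C1 and C4; the remaining constraints have slack.

C1 and C4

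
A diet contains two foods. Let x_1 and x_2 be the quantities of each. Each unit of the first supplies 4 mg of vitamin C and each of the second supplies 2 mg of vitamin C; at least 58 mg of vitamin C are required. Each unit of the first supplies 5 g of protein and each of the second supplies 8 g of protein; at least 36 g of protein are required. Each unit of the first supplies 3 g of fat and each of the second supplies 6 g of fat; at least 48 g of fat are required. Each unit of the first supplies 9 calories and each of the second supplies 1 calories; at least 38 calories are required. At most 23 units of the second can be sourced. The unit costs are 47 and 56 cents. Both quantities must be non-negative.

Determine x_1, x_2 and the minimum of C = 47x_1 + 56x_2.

x_1 = 14, x_2 = 1, minimum C = 714

Extreme points and C = 47x_1 + 56x_2:
  (16, 0) → C = 752
  (14, 1) → C = 714
  (3, 23) → C = 1429
The feasible region is unbounded (it extends along (1, 0)), but C strictly increases along every unbounded feasible direction, so there is no improving ray and the minimum is attained at a vertex.

The binding constraints are 4x_1 + 2x_2 = 58 and 3x_1 + 6x_2 = 48.
Solving simultaneously gives x_1 = 14, x_2 = 1.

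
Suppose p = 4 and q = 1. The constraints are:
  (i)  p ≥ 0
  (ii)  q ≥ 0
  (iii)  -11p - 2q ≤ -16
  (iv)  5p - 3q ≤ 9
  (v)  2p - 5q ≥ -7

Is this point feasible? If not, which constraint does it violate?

Constraint (iv): 5p - 3q = 17, which is not ≤ 9. All other constraints are satisfied.

not feasible — violates (iv)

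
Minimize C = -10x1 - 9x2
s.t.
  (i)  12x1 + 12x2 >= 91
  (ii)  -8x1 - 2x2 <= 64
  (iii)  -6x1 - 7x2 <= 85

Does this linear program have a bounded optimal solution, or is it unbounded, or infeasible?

From the feasible point (-475/36, 187/9), moving in the direction (-2, 8) keeps every constraint satisfied while C decreases without bound.

unbounded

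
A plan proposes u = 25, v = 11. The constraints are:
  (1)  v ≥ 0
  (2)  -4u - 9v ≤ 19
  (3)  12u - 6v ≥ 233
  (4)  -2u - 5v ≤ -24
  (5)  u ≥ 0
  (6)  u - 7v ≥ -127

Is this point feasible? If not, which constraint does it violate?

(1): 11 ≥ 0 ✓
(2): -199 ≤ 19 ✓
(3): 234 ≥ 233 ✓
(4): -105 ≤ -24 ✓
(5): 25 ≥ 0 ✓
(6): -52 ≥ -127 ✓

feasible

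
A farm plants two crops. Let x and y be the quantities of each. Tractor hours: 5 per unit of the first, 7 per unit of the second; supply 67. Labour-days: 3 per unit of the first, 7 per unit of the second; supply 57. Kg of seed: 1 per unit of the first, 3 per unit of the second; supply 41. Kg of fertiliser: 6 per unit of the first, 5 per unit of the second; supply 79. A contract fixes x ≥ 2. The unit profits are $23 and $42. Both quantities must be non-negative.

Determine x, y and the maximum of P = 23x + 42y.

Feasible corners and P = 23x + 42y:
  (79/6, 0) → P = 1817/6
  (2, 0) → P = 46
  (5, 6) → P = 367
  (218/17, 7/17) → P = 5308/17
  (2, 51/7) → P = 352

x = 5, y = 6, maximum P = 367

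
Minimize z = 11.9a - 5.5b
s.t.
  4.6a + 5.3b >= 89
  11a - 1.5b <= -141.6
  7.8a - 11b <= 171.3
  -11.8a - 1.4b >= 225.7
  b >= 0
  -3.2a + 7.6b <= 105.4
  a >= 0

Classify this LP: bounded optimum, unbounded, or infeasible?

infeasible

The boundaries -3.2a + 7.6b = 105.4 and a = 0 meet at (0, 527/38), but that point violates 4.6a + 5.3b ≥ 89. Every candidate vertex is excluded by some other constraint, so the feasible region is empty.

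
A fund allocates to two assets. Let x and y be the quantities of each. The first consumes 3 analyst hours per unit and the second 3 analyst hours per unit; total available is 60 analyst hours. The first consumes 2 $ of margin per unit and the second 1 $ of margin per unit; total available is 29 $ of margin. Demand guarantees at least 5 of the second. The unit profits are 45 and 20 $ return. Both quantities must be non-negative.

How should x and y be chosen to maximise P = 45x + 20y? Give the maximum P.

x = 12, y = 5, maximum P = 640

Vertices and P = 45x + 20y:
  (0, 20) → P = 400
  (0, 5) → P = 100
  (9, 11) → P = 625
  (12, 5) → P = 640

The binding constraints are 2x + y = 29 and y = 5.
Solving simultaneously gives x = 12, y = 5.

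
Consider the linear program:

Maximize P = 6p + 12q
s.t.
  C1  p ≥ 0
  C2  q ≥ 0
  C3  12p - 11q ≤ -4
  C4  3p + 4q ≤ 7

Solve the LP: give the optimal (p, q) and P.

p = 0, q = 7/4, maximum P = 21

Vertices and P = 6p + 12q:
  (0, 4/11) → P = 48/11
  (0, 7/4) → P = 21
  (61/81, 32/27) → P = 506/27

At the optimal vertex, p = 0 and 3p + 4q = 7.
Solving simultaneously gives p = 0, q = 7/4.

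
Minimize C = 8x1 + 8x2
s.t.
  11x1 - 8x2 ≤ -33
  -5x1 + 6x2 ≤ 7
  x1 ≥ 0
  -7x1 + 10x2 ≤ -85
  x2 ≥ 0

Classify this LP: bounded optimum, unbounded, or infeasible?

The boundaries -7x1 + 10x2 = -85 and x2 = 0 meet at (85/7, 0), but that point violates 11x1 - 8x2 ≤ -33. Every candidate vertex is excluded by some other constraint, so the feasible region is empty.

infeasible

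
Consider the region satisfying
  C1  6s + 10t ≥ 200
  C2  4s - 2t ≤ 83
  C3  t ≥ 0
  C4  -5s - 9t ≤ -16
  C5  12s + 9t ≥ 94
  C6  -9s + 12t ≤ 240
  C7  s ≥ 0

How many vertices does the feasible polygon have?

3

Of the 21 pairwise boundary intersections, those satisfying every inequality are:
  (615/26, 151/26)
  (0, 20)
  (246/5, 569/10)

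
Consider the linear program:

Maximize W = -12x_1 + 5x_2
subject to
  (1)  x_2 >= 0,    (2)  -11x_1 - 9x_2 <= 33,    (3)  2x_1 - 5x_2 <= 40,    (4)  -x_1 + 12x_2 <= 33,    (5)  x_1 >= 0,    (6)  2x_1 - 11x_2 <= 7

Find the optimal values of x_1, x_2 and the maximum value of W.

Corner points and W = -12x_1 + 5x_2:
  (0, 0) → W = 0
  (7/2, 0) → W = -42
  (645/19, 106/19) → W = -7210/19
  (135/4, 11/2) → W = -755/2
  (0, 11/4) → W = 55/4

x_1 = 0, x_2 = 11/4, maximum W = 55/4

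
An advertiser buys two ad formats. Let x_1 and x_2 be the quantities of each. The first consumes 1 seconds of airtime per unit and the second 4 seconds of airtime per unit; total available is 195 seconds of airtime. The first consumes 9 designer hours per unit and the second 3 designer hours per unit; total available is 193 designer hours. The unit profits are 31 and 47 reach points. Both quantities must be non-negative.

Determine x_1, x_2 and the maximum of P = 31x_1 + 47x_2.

Extreme points and P = 31x_1 + 47x_2:
  (0, 0) → P = 0
  (0, 195/4) → P = 9165/4
  (193/9, 0) → P = 5983/9
  (17/3, 142/3) → P = 7201/3

x_1 = 17/3, x_2 = 142/3, maximum P = 7201/3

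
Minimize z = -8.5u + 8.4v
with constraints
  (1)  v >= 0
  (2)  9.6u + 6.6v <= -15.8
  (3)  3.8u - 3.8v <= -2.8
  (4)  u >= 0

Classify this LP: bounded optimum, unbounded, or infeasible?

The boundaries v = 0 and 9.6u + 6.6v = -15.8 meet at (-79/48, 0), but that point violates u ≥ 0. Every candidate vertex is excluded by some other constraint, so the feasible region is empty.

infeasible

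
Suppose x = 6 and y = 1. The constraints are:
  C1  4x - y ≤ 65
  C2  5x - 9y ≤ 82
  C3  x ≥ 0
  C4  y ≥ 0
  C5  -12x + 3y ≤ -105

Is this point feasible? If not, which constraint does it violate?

Constraint C5: -12x + 3y = -69, which is not ≤ -105. All other constraints are satisfied.

not feasible — violates C5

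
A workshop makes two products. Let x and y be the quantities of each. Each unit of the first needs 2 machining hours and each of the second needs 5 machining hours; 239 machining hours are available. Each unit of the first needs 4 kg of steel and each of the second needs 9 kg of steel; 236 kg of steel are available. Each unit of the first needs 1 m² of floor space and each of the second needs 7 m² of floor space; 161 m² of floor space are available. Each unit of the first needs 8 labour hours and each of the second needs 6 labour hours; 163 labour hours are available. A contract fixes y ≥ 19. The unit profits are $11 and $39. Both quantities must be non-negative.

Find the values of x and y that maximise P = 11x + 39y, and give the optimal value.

Corner points and P = 11x + 39y:
  (0, 23) → P = 897
  (0, 19) → P = 741
  (7/2, 45/2) → P = 916
  (49/8, 19) → P = 6467/8

The binding constraints are x + 7y = 161 and 8x + 6y = 163.
Solving simultaneously gives x = 7/2, y = 45/2.

x = 7/2, y = 45/2, maximum P = 916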